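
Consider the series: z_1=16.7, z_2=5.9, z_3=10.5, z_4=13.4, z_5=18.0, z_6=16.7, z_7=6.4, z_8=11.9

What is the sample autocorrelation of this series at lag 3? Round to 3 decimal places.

Mean z̄ = (16.7 + 5.9 + 10.5 + 13.4 + 18.0 + 16.7 + 6.4 + 11.9)/8 = 12.4375
Σ(z_t−z̄)(z_{t+3}−z̄) = (4.1027) + (-36.3648) + (-8.2586) + (-5.8111) + (-2.9898) = -49.3217
Denominator Σ(z_t−z̄)² = 151.4388
r_3 = -49.3217 / 151.4388 = -0.326

-0.326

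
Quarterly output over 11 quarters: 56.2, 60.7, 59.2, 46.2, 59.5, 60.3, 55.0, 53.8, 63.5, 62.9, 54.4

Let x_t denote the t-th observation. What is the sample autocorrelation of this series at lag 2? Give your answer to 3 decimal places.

Mean x̄ = (56.2 + 60.7 + 59.2 + 46.2 + 59.5 + 60.3 + 55.0 + 53.8 + 63.5 + 62.9 + 54.4)/11 = 57.4273
Numerator Σ_{t=1}^{9}(x_t−x̄)(x_{t+2}−x̄) = -135.9242
Denominator Σ(x_t−x̄)² = 249.0018
r_2 = -135.9242 / 249.0018 = -0.546

-0.546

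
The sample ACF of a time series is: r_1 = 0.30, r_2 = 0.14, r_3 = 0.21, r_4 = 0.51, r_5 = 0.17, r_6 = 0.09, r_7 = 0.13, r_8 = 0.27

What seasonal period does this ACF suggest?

4

The largest autocorrelation is r_4 = 0.51; the remaining lags stay at or below 0.30. The elevated value at lag 1 (0.30), dropping to 0.14 at lag 2, reflects decaying short-term dependence rather than seasonality.
The dominant spike at lag 4 indicates a seasonal period of 4.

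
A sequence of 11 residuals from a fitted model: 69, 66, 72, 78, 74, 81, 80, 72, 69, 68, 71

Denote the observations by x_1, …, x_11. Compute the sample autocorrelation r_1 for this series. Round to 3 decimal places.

Mean x̄ = (69 + 66 + 72 + 78 + 74 + 81 + 80 + 72 + 69 + 68 + 71)/11 = 72.7273
Numerator Σ_{t=1}^{10}(x_t−x̄)(x_{t+1}−x̄) = 126.7438
Denominator Σ(x_t−x̄)² = 250.1818
r_1 = 126.7438 / 250.1818 = 0.507

0.507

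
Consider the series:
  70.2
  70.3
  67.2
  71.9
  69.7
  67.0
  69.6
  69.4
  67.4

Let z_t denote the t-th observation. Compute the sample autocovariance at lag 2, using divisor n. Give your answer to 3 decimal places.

-0.771

Mean z̄ = (70.2 + 70.3 + 67.2 + 71.9 + 69.7 + 67.0 + 69.6 + 69.4 + 67.4)/9 = 69.1889
Σ_{t=1}^{7}(z_t−z̄)(z_{t+2}−z̄) = -6.9369
γ_2 = -6.9369 / 9 = -0.771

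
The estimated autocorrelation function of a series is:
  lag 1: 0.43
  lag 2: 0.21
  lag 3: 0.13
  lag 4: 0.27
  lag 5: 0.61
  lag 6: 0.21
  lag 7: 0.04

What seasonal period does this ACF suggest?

5

The largest autocorrelation is r_5 = 0.61; the remaining lags stay at or below 0.43. The elevated value at lag 1 (0.43), dropping to 0.21 at lag 2, reflects decaying short-term dependence rather than seasonality.
The dominant spike at lag 5 indicates a seasonal period of 5.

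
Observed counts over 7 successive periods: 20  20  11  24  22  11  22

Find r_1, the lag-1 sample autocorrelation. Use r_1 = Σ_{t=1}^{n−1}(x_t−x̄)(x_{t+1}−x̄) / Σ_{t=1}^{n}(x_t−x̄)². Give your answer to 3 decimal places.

Mean x̄ = (20 + 20 + 11 + 24 + 22 + 11 + 22)/7 = 18.5714
Deviations from mean: 1.4286, 1.4286, -7.5714, 5.4286, 3.4286, -7.5714, 3.4286
Σ(x_t−x̄)(x_{t+1}−x̄) = (2.0408) + (-10.8163) + (-41.1020) + (18.6122) + (-25.9592) + (-25.9592) = -83.1837
Denominator Σ(x_t−x̄)² = 171.7143
r_1 = -83.1837 / 171.7143 = -0.484

-0.484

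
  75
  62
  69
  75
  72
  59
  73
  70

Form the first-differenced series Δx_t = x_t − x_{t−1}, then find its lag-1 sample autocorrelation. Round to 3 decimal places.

-0.386

First differences Δx: -13, 7, 6, -3, -13, 14, -3
Mean of differences = -0.7143
Numerator Σ(Δx_t−Δx̄)(Δx_{t+1}−Δx̄) = -244.6531
Denominator Σ(Δx_t−Δx̄)² = 633.4286
r_1(Δx) = -244.6531 / 633.4286 = -0.386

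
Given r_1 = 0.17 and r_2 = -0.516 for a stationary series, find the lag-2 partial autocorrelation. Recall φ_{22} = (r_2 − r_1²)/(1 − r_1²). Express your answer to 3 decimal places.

-0.561

φ_{22} = (r_2 − r_1²) / (1 − r_1²)
r_1² = (0.17)² = 0.0289
Numerator = -0.516 − 0.0289 = -0.5449; denominator = 1 − 0.0289 = 0.9711
φ_{22} = -0.5449 / 0.9711 = -0.561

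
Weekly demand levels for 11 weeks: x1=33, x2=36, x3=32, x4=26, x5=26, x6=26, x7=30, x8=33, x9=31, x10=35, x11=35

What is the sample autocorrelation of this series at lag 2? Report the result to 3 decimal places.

0.016

Mean x̄ = (33 + 36 + 32 + 26 + 26 + 26 + 30 + 33 + 31 + 35 + 35)/11 = 31.1818
Numerator Σ_{t=1}^{9}(x_t−x̄)(x_{t+2}−x̄) = 2.2975
Denominator Σ(x_t−x̄)² = 141.6364
r_2 = 2.2975 / 141.6364 = 0.016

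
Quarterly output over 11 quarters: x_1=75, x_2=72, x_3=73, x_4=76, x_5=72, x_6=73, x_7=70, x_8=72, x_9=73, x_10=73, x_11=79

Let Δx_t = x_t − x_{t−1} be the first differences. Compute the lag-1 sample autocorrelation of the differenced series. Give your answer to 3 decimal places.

-0.279

First differences Δx: -3, 1, 3, -4, 1, -3, 2, 1, 0, 6
Mean of differences = 0.4000
Numerator Σ(Δx_t−Δx̄)(Δx_{t+1}−Δx̄) = -23.5600
Denominator Σ(Δx_t−Δx̄)² = 84.4000
r_1(Δx) = -23.5600 / 84.4000 = -0.279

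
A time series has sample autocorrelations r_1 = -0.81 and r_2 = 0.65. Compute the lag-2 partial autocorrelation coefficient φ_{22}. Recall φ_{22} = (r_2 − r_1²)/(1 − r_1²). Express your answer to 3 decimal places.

φ_{22} = (r_2 − r_1²) / (1 − r_1²)
r_1² = (-0.81)² = 0.6561
Numerator = 0.65 − 0.6561 = -0.0061; denominator = 1 − 0.6561 = 0.3439
φ_{22} = -0.0061 / 0.3439 = -0.018

-0.018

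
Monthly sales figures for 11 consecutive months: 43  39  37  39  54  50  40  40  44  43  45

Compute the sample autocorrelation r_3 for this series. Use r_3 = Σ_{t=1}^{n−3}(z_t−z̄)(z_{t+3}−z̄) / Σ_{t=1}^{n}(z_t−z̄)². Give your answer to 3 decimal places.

-0.409

Mean z̄ = (43 + 39 + 37 + 39 + 54 + 50 + 40 + 40 + 44 + 43 + 45)/11 = 43.0909
Numerator Σ_{t=1}^{8}(z_t−z̄)(z_{t+3}−z̄) = -106.7521
Denominator Σ(z_t−z̄)² = 260.9091
r_3 = -106.7521 / 260.9091 = -0.409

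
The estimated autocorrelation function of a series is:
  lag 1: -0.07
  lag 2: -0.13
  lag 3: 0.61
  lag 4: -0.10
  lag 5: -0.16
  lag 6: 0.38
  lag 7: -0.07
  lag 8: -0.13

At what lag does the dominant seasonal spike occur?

The largest autocorrelation is r_3 = 0.61, with a weaker echo at lag 6 (0.38); the remaining lags stay at or below -0.07.
The dominant spike at lag 3 indicates a seasonal period of 3.

3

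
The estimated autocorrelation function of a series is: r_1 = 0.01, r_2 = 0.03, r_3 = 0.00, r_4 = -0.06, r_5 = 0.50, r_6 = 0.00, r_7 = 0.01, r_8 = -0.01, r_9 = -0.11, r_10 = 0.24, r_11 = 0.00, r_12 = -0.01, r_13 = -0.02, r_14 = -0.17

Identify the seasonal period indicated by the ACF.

The largest autocorrelation is r_5 = 0.50, with a weaker echo at lag 10 (0.24); the remaining lags stay at or below 0.03.
The dominant spike at lag 5 indicates a seasonal period of 5.

5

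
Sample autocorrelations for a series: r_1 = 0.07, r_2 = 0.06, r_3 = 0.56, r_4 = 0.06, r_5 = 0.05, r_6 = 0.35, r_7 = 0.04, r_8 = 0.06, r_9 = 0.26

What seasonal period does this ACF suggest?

The largest autocorrelation is r_3 = 0.56, with weaker echoes at lags 6 (0.35) and 9 (0.26); the remaining lags stay at or below 0.07.
The dominant spike at lag 3 indicates a seasonal period of 3.

3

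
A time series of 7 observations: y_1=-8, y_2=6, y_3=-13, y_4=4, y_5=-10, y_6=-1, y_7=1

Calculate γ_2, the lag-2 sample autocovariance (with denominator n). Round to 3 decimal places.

24.143

Mean ȳ = (-8 + 6 − 13 + 4 − 10 − 1 + 1)/7 = -3.0000
Σ_{t=1}^{5}(y_t−ȳ)(y_{t+2}−ȳ) = 169.0000
γ_2 = 169.0000 / 7 = 24.143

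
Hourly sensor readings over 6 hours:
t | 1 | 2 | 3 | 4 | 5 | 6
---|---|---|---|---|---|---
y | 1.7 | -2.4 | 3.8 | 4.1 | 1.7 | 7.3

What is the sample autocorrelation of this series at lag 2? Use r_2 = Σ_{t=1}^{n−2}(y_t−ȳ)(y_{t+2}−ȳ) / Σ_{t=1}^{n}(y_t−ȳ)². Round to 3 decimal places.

-0.055

Mean ȳ = (1.7 − 2.4 + 3.8 + 4.1 + 1.7 + 7.3)/6 = 2.7000
Σ(y_t−ȳ)(y_{t+2}−ȳ) = (-1.1000) + (-7.1400) + (-1.1000) + (6.4400) = -2.9000
Denominator Σ(y_t−ȳ)² = 52.3400
r_2 = -2.9000 / 52.3400 = -0.055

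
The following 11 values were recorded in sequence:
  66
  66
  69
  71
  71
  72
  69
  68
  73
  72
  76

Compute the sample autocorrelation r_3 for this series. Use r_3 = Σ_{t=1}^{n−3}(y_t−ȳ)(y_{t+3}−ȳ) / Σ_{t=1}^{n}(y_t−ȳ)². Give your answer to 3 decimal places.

-0.233

Mean ȳ = (66 + 66 + 69 + 71 + 71 + 72 + 69 + 68 + 73 + 72 + 76)/11 = 70.2727
Numerator Σ_{t=1}^{8}(y_t−ȳ)(y_{t+3}−ȳ) = -21.4959
Denominator Σ(y_t−ȳ)² = 92.1818
r_3 = -21.4959 / 92.1818 = -0.233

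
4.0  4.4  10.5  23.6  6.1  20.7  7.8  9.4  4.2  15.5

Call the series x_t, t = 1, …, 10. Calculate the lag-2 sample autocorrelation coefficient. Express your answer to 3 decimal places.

Mean x̄ = (4.0 + 4.4 + 10.5 + 23.6 + 6.1 + 20.7 + 7.8 + 9.4 + 4.2 + 15.5)/10 = 10.6200
Numerator Σ_{t=1}^{8}(x_t−x̄)(x_{t+2}−x̄) = 64.0392
Denominator Σ(x_t−x̄)² = 447.5160
r_2 = 64.0392 / 447.5160 = 0.143

0.143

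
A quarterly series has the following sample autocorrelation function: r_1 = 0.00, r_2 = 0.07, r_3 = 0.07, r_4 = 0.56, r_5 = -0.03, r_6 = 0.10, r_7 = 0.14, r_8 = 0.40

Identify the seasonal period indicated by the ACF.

4

The largest autocorrelation is r_4 = 0.56, with a weaker echo at lag 8 (0.40); the remaining lags stay at or below 0.14.
The dominant spike at lag 4 indicates a seasonal period of 4.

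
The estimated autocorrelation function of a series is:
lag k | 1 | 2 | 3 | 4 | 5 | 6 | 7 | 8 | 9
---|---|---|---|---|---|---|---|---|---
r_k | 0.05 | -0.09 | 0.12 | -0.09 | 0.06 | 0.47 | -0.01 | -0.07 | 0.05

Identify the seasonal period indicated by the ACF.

The largest autocorrelation is r_6 = 0.47; the remaining lags stay at or below 0.12.
The dominant spike at lag 6 indicates a seasonal period of 6.

6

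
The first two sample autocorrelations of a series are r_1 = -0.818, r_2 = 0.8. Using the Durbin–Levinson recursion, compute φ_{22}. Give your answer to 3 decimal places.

φ_{22} = (r_2 − r_1²) / (1 − r_1²)
r_1² = (-0.818)² = 0.669124
Numerator = 0.8 − 0.6691 = 0.1309; denominator = 1 − 0.6691 = 0.3309
φ_{22} = 0.1309 / 0.3309 = 0.396

0.396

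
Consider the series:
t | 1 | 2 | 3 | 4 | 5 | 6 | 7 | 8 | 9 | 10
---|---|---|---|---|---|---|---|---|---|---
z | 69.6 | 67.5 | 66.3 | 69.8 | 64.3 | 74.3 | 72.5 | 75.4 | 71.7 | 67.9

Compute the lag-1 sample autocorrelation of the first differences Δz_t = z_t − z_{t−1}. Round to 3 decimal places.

First differences Δz: -2.1, -1.2, 3.5, -5.5, 10.0, -1.8, 2.9, -3.7, -3.8
Mean of differences = -0.1889
Numerator Σ(Δz_t−Δz̄)(Δz_{t+1}−Δz̄) = -95.0623
Denominator Σ(Δz_t−Δz̄)² = 187.8089
r_1(Δz) = -95.0623 / 187.8089 = -0.506

-0.506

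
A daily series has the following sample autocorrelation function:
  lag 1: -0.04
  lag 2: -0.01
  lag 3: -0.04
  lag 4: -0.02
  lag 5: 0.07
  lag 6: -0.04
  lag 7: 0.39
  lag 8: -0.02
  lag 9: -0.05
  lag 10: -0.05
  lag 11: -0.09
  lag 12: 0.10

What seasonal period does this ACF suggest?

7

The largest autocorrelation is r_7 = 0.39; the remaining lags stay at or below 0.10.
The dominant spike at lag 7 indicates a seasonal period of 7.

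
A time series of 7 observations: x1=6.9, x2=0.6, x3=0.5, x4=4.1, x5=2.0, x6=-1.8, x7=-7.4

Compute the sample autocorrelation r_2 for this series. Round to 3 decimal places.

Mean x̄ = (6.9 + 0.6 + 0.5 + 4.1 + 2.0 − 1.8 − 7.4)/7 = 0.7000
Deviations from mean: 6.2000, -0.1000, -0.2000, 3.4000, 1.3000, -2.5000, -8.1000
Σ(x_t−x̄)(x_{t+2}−x̄) = (-1.2400) + (-0.3400) + (-0.2600) + (-8.5000) + (-10.5300) = -20.8700
Denominator Σ(x_t−x̄)² = 123.6000
r_2 = -20.8700 / 123.6000 = -0.169

-0.169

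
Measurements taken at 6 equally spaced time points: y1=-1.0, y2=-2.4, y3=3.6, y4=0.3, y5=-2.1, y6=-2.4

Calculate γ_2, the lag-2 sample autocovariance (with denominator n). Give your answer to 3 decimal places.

-1.815

Mean ȳ = (-1.0 − 2.4 + 3.6 + 0.3 − 2.1 − 2.4)/6 = -0.6667
Σ_{t=1}^{4}(y_t−ȳ)(y_{t+2}−ȳ) = -10.8889
γ_2 = -10.8889 / 6 = -1.815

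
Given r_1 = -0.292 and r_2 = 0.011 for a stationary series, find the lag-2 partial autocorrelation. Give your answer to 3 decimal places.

φ_{22} = (r_2 − r_1²) / (1 − r_1²)
r_1² = (-0.292)² = 0.085264
Numerator = 0.011 − 0.0853 = -0.0743; denominator = 1 − 0.0853 = 0.9147
φ_{22} = -0.0743 / 0.9147 = -0.081

-0.081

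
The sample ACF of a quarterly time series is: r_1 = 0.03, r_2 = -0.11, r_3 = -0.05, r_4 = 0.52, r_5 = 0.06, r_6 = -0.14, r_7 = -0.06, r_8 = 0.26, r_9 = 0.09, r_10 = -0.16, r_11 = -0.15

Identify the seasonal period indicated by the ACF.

The largest autocorrelation is r_4 = 0.52, with a weaker echo at lag 8 (0.26); the remaining lags stay at or below 0.09.
The dominant spike at lag 4 indicates a seasonal period of 4.

4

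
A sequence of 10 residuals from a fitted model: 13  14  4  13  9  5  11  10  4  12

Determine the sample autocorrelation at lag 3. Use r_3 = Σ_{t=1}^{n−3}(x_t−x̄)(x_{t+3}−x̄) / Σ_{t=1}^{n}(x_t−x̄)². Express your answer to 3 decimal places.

0.507

Mean x̄ = (13 + 14 + 4 + 13 + 9 + 5 + 11 + 10 + 4 + 12)/10 = 9.5000
Σ(x_t−x̄)(x_{t+3}−x̄) = (12.2500) + (-2.2500) + (24.7500) + (5.2500) + (-0.2500) + (24.7500) + (3.7500) = 68.2500
Denominator Σ(x_t−x̄)² = 134.5000
r_3 = 68.2500 / 134.5000 = 0.507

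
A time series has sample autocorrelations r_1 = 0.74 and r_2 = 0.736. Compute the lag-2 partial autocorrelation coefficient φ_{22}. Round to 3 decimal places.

φ_{22} = (r_2 − r_1²) / (1 − r_1²)
r_1² = (0.74)² = 0.5476
Numerator = 0.736 − 0.5476 = 0.1884; denominator = 1 − 0.5476 = 0.4524
φ_{22} = 0.1884 / 0.4524 = 0.416

0.416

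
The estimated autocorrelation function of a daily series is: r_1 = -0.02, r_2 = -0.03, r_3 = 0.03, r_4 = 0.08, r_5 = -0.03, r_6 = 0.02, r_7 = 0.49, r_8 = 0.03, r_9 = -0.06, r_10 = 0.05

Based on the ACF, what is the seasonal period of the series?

7

The largest autocorrelation is r_7 = 0.49; the remaining lags stay at or below 0.08.
The dominant spike at lag 7 indicates a seasonal period of 7.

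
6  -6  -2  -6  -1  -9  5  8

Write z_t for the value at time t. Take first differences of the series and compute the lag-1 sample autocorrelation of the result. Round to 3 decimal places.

First differences Δz: -12, 4, -4, 5, -8, 14, 3
Mean of differences = 0.2857
Numerator Σ(Δz_t−Δz̄)(Δz_{t+1}−Δz̄) = -197.2245
Denominator Σ(Δz_t−Δz̄)² = 469.4286
r_1(Δz) = -197.2245 / 469.4286 = -0.420

-0.420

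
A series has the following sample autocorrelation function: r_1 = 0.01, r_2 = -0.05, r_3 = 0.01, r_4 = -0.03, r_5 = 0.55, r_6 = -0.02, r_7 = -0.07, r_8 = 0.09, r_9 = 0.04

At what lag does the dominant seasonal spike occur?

The largest autocorrelation is r_5 = 0.55; the remaining lags stay at or below 0.09.
The dominant spike at lag 5 indicates a seasonal period of 5.

5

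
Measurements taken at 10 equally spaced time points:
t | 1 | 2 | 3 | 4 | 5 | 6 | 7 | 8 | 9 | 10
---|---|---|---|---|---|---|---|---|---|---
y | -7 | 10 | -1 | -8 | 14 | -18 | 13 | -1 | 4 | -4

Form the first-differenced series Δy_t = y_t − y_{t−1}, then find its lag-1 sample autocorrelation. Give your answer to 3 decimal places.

First differences Δy: 17, -11, -7, 22, -32, 31, -14, 5, -8
Mean of differences = 0.3333
Numerator Σ(Δy_t−Δȳ)(Δy_{t+1}−Δȳ) = -2502.1111
Denominator Σ(Δy_t−Δȳ)² = 3212.0000
r_1(Δy) = -2502.1111 / 3212.0000 = -0.779

-0.779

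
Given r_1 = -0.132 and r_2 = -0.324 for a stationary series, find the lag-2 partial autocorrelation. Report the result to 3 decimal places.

φ_{22} = (r_2 − r_1²) / (1 − r_1²)
r_1² = (-0.132)² = 0.017424
Numerator = -0.324 − 0.0174 = -0.3414; denominator = 1 − 0.0174 = 0.9826
φ_{22} = -0.3414 / 0.9826 = -0.347

-0.347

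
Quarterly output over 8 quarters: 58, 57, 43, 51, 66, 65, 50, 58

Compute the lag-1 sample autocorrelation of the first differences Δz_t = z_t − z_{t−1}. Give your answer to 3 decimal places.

First differences Δz: -1, -14, 8, 15, -1, -15, 8
Mean of differences = 0.0000
Numerator Σ(Δz_t−Δz̄)(Δz_{t+1}−Δz̄) = -98.0000
Denominator Σ(Δz_t−Δz̄)² = 776.0000
r_1(Δz) = -98.0000 / 776.0000 = -0.126

-0.126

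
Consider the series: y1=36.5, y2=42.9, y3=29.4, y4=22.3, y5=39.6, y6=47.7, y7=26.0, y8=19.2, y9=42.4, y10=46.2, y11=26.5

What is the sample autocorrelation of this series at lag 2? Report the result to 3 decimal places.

Mean ȳ = (36.5 + 42.9 + 29.4 + 22.3 + 39.6 + 47.7 + 26.0 + 19.2 + 42.4 + 46.2 + 26.5)/11 = 34.4273
Numerator Σ_{t=1}^{9}(y_t−ȳ)(y_{t+2}−ȳ) = -855.4942
Denominator Σ(y_t−ȳ)² = 1019.2418
r_2 = -855.4942 / 1019.2418 = -0.839

-0.839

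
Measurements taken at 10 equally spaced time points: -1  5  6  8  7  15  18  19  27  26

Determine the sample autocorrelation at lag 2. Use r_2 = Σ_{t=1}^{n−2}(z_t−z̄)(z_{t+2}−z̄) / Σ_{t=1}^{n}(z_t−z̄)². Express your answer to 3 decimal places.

Mean z̄ = (-1 + 5 + 6 + 8 + 7 + 15 + 18 + 19 + 27 + 26)/10 = 13.0000
Numerator Σ_{t=1}^{8}(z_t−z̄)(z_{t+2}−z̄) = 300.0000
Denominator Σ(z_t−z̄)² = 800.0000
r_2 = 300.0000 / 800.0000 = 0.375

0.375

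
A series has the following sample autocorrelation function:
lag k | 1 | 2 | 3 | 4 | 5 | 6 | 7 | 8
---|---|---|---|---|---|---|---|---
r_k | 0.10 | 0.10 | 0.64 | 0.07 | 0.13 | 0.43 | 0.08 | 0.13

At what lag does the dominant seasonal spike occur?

The largest autocorrelation is r_3 = 0.64, with a weaker echo at lag 6 (0.43); the remaining lags stay at or below 0.13.
The dominant spike at lag 3 indicates a seasonal period of 3.

3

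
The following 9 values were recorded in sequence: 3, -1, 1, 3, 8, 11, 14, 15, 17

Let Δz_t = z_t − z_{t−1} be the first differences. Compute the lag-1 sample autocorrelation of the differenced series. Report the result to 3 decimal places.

First differences Δz: -4, 2, 2, 5, 3, 3, 1, 2
Mean of differences = 1.7500
Numerator Σ(Δz_t−Δz̄)(Δz_{t+1}−Δz̄) = 3.9375
Denominator Σ(Δz_t−Δz̄)² = 47.5000
r_1(Δz) = 3.9375 / 47.5000 = 0.083

0.083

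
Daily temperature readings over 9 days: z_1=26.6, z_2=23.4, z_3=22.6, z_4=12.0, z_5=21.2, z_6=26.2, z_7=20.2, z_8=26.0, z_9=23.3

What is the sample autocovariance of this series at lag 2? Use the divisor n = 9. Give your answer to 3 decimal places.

Mean z̄ = (26.6 + 23.4 + 22.6 + 12.0 + 21.2 + 26.2 + 20.2 + 26.0 + 23.3)/9 = 22.3889
Σ_{t=1}^{7}(z_t−z̄)(z_{t+2}−z̄) = -35.0891
γ_2 = -35.0891 / 9 = -3.899

-3.899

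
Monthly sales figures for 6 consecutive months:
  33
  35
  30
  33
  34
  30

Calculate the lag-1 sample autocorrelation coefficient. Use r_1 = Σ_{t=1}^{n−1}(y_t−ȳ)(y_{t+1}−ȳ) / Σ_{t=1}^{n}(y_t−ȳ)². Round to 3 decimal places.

Mean ȳ = (33 + 35 + 30 + 33 + 34 + 30)/6 = 32.5000
Σ(y_t−ȳ)(y_{t+1}−ȳ) = (1.2500) + (-6.2500) + (-1.2500) + (0.7500) + (-3.7500) = -9.2500
Denominator Σ(y_t−ȳ)² = 21.5000
r_1 = -9.2500 / 21.5000 = -0.430

-0.430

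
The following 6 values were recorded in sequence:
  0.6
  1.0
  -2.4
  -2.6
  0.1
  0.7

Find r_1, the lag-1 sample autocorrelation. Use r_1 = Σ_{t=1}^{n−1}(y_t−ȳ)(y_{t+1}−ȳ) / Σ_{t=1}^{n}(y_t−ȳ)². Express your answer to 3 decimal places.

0.179

Mean ȳ = (0.6 + 1.0 − 2.4 − 2.6 + 0.1 + 0.7)/6 = -0.4333
Deviations from mean: 1.0333, 1.4333, -1.9667, -2.1667, 0.5333, 1.1333
Σ(y_t−ȳ)(y_{t+1}−ȳ) = (1.4811) + (-2.8189) + (4.2611) + (-1.1556) + (0.6044) = 2.3722
Denominator Σ(y_t−ȳ)² = 13.2533
r_1 = 2.3722 / 13.2533 = 0.179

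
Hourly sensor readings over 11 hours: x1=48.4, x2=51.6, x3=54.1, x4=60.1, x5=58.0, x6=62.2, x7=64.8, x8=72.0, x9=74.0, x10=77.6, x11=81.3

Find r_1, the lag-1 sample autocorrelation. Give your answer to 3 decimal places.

0.705

Mean x̄ = (48.4 + 51.6 + 54.1 + 60.1 + 58.0 + 62.2 + 64.8 + 72.0 + 74.0 + 77.6 + 81.3)/11 = 64.0091
Numerator Σ_{t=1}^{10}(x_t−x̄)(x_{t+1}−x̄) = 845.2645
Denominator Σ(x_t−x̄)² = 1198.4691
r_1 = 845.2645 / 1198.4691 = 0.705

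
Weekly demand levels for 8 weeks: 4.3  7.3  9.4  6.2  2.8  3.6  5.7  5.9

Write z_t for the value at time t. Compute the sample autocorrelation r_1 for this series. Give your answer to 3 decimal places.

Mean z̄ = (4.3 + 7.3 + 9.4 + 6.2 + 2.8 + 3.6 + 5.7 + 5.9)/8 = 5.6500
Σ(z_t−z̄)(z_{t+1}−z̄) = (-2.2275) + (6.1875) + (2.0625) + (-1.5675) + (5.8425) + (-0.1025) + (0.0125) = 10.2075
Denominator Σ(z_t−z̄)² = 31.3000
r_1 = 10.2075 / 31.3000 = 0.326

0.326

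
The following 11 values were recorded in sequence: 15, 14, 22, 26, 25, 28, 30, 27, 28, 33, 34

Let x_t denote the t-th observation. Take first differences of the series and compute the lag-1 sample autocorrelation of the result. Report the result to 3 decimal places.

First differences Δx: -1, 8, 4, -1, 3, 2, -3, 1, 5, 1
Mean of differences = 1.9000
Numerator Σ(Δx_t−Δx̄)(Δx_{t+1}−Δx̄) = -15.7100
Denominator Σ(Δx_t−Δx̄)² = 94.9000
r_1(Δx) = -15.7100 / 94.9000 = -0.166

-0.166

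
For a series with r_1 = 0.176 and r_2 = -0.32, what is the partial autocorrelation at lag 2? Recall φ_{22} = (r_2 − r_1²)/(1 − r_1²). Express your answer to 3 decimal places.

φ_{22} = (r_2 − r_1²) / (1 − r_1²)
r_1² = (0.176)² = 0.030976
Numerator = -0.32 − 0.0310 = -0.3510; denominator = 1 − 0.0310 = 0.9690
φ_{22} = -0.3510 / 0.9690 = -0.362

-0.362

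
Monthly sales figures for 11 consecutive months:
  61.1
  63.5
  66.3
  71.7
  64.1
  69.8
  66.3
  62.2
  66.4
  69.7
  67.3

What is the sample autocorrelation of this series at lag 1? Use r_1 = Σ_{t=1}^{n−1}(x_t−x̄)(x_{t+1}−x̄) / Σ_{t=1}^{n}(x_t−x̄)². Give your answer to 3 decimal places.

-0.013

Mean x̄ = (61.1 + 63.5 + 66.3 + 71.7 + 64.1 + 69.8 + 66.3 + 62.2 + 66.4 + 69.7 + 67.3)/11 = 66.2182
Numerator Σ_{t=1}^{10}(x_t−x̄)(x_{t+1}−x̄) = -1.4267
Denominator Σ(x_t−x̄)² = 110.4364
r_1 = -1.4267 / 110.4364 = -0.013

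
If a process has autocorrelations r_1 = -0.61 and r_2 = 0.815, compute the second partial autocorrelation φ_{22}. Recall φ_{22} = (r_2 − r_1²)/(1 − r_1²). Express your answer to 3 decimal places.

φ_{22} = (r_2 − r_1²) / (1 − r_1²)
r_1² = (-0.61)² = 0.3721
Numerator = 0.815 − 0.3721 = 0.4429; denominator = 1 − 0.3721 = 0.6279
φ_{22} = 0.4429 / 0.6279 = 0.705

0.705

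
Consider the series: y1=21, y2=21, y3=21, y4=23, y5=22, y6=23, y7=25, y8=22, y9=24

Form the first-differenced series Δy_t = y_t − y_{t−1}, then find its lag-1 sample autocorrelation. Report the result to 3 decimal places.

-0.618

First differences Δy: 0, 0, 2, -1, 1, 2, -3, 2
Mean of differences = 0.3750
Numerator Σ(Δy_t−Δȳ)(Δy_{t+1}−Δȳ) = -13.5156
Denominator Σ(Δy_t−Δȳ)² = 21.8750
r_1(Δy) = -13.5156 / 21.8750 = -0.618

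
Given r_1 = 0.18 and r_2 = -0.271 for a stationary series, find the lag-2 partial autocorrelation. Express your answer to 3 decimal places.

φ_{22} = (r_2 − r_1²) / (1 − r_1²)
r_1² = (0.18)² = 0.0324
Numerator = -0.271 − 0.0324 = -0.3034; denominator = 1 − 0.0324 = 0.9676
φ_{22} = -0.3034 / 0.9676 = -0.314

-0.314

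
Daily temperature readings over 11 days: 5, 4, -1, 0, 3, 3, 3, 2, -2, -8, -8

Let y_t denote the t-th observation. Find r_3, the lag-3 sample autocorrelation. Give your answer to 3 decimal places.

Mean ȳ = (5 + 4 − 1 + 0 + 3 + 3 + 3 + 2 − 2 − 8 − 8)/11 = 0.0909
Numerator Σ_{t=1}^{8}(y_t−ȳ)(y_{t+3}−ȳ) = -32.0248
Denominator Σ(y_t−ȳ)² = 204.9091
r_3 = -32.0248 / 204.9091 = -0.156

-0.156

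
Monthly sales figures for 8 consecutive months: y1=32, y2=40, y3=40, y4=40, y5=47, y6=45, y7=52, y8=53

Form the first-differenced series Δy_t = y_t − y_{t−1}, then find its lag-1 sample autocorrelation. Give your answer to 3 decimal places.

-0.635

First differences Δy: 8, 0, 0, 7, -2, 7, 1
Mean of differences = 3.0000
Numerator Σ(Δy_t−Δȳ)(Δy_{t+1}−Δȳ) = -66.0000
Denominator Σ(Δy_t−Δȳ)² = 104.0000
r_1(Δy) = -66.0000 / 104.0000 = -0.635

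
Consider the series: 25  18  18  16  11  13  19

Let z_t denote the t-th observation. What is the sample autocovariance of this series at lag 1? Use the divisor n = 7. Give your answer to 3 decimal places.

Mean z̄ = (25 + 18 + 18 + 16 + 11 + 13 + 19)/7 = 17.1429
Deviations: 7.8571, 0.8571, 0.8571, -1.1429, -6.1429, -4.1429, 1.8571
Σ_{t=1}^{6}(z_t−z̄)(z_{t+1}−z̄) = 31.2653
γ_1 = 31.2653 / 7 = 4.466

4.466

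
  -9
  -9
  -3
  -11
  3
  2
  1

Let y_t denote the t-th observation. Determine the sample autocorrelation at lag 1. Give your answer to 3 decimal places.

0.169

Mean ȳ = (-9 − 9 − 3 − 11 + 3 + 2 + 1)/7 = -3.7143
Deviations from mean: -5.2857, -5.2857, 0.7143, -7.2857, 6.7143, 5.7143, 4.7143
Σ(y_t−ȳ)(y_{t+1}−ȳ) = (27.9388) + (-3.7755) + (-5.2041) + (-48.9184) + (38.3673) + (26.9388) = 35.3469
Denominator Σ(y_t−ȳ)² = 209.4286
r_1 = 35.3469 / 209.4286 = 0.169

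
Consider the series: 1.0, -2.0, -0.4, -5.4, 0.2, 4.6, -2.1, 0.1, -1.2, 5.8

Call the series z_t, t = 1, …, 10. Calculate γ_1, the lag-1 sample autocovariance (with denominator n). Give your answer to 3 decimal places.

Mean z̄ = (1.0 − 2.0 − 0.4 − 5.4 + 0.2 + 4.6 − 2.1 + 0.1 − 1.2 + 5.8)/10 = 0.0600
Σ_{t=1}^{9}(z_t−z̄)(z_{t+1}−z̄) = -15.7816
γ_1 = -15.7816 / 10 = -1.578

-1.578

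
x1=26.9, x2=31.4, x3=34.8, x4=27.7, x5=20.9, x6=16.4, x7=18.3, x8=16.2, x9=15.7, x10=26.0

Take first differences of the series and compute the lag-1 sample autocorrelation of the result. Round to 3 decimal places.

First differences Δx: 4.5, 3.4, -7.1, -6.8, -4.5, 1.9, -2.1, -0.5, 10.3
Mean of differences = -0.1000
Numerator Σ(Δx_t−Δx̄)(Δx_{t+1}−Δx̄) = 51.8200
Denominator Σ(Δx_t−Δx̄)² = 262.9800
r_1(Δx) = 51.8200 / 262.9800 = 0.197

0.197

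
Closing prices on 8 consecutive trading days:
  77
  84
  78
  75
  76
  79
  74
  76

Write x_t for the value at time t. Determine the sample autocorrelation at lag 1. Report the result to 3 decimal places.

0.005

Mean x̄ = (77 + 84 + 78 + 75 + 76 + 79 + 74 + 76)/8 = 77.3750
Deviations from mean: -0.3750, 6.6250, 0.6250, -2.3750, -1.3750, 1.6250, -3.3750, -1.3750
Numerator Σ_{t=1}^{7}(x_t−x̄)(x_{t+1}−x̄) = 0.3594
Denominator Σ(x_t−x̄)² = 67.8750
r_1 = 0.3594 / 67.8750 = 0.005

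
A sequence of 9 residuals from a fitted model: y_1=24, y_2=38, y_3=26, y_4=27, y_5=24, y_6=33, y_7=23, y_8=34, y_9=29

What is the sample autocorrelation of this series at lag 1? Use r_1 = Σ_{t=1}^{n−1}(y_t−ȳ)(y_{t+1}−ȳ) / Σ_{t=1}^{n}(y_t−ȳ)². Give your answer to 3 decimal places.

-0.588

Mean ȳ = (24 + 38 + 26 + 27 + 24 + 33 + 23 + 34 + 29)/9 = 28.6667
Numerator Σ_{t=1}^{8}(y_t−ȳ)(y_{t+1}−ȳ) = -129.4444
Denominator Σ(y_t−ȳ)² = 220.0000
r_1 = -129.4444 / 220.0000 = -0.588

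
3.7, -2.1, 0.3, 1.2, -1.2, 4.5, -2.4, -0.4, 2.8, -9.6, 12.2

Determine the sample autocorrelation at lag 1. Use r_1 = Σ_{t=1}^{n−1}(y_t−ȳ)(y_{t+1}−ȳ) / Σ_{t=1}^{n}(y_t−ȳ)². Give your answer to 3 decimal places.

-0.571

Mean ȳ = (3.7 − 2.1 + 0.3 + 1.2 − 1.2 + 4.5 − 2.4 − 0.4 + 2.8 − 9.6 + 12.2)/11 = 0.8182
Numerator Σ_{t=1}^{10}(y_t−ȳ)(y_{t+1}−ȳ) = -164.8640
Denominator Σ(y_t−ȳ)² = 288.7164
r_1 = -164.8640 / 288.7164 = -0.571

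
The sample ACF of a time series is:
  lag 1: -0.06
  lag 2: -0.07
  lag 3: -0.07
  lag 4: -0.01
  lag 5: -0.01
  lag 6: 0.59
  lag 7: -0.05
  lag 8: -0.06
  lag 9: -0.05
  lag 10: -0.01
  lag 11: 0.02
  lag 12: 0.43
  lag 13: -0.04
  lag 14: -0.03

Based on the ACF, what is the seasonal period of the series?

The largest autocorrelation is r_6 = 0.59, with a weaker echo at lag 12 (0.43); the remaining lags stay at or below 0.02.
The dominant spike at lag 6 indicates a seasonal period of 6.

6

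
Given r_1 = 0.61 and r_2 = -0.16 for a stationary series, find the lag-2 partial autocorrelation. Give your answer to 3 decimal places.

φ_{22} = (r_2 − r_1²) / (1 − r_1²)
r_1² = (0.61)² = 0.3721
Numerator = -0.16 − 0.3721 = -0.5321; denominator = 1 − 0.3721 = 0.6279
φ_{22} = -0.5321 / 0.6279 = -0.847

-0.847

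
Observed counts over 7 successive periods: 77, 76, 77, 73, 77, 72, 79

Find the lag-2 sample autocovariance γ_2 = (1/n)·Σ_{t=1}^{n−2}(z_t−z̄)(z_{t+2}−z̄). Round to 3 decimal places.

Mean z̄ = (77 + 76 + 77 + 73 + 77 + 72 + 79)/7 = 75.8571
Deviations: 1.1429, 0.1429, 1.1429, -2.8571, 1.1429, -3.8571, 3.1429
Σ_{t=1}^{5}(z_t−z̄)(z_{t+2}−z̄) = 16.8163
γ_2 = 16.8163 / 7 = 2.402

2.402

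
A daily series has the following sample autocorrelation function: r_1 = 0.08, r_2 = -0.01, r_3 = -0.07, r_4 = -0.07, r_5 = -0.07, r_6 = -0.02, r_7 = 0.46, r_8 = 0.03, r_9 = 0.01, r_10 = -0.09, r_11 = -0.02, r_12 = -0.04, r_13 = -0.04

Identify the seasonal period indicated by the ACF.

7

The largest autocorrelation is r_7 = 0.46; the remaining lags stay at or below 0.08.
The dominant spike at lag 7 indicates a seasonal period of 7.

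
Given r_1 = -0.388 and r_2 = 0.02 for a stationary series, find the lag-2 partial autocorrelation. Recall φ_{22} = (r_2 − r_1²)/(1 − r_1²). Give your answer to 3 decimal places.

φ_{22} = (r_2 − r_1²) / (1 − r_1²)
r_1² = (-0.388)² = 0.150544
Numerator = 0.02 − 0.1505 = -0.1305; denominator = 1 − 0.1505 = 0.8495
φ_{22} = -0.1305 / 0.8495 = -0.154

-0.154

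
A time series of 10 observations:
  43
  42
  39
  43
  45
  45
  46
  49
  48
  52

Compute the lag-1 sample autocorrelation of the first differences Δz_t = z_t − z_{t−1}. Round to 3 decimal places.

First differences Δz: -1, -3, 4, 2, 0, 1, 3, -1, 4
Mean of differences = 1.0000
Numerator Σ(Δz_t−Δz̄)(Δz_{t+1}−Δz̄) = -12.0000
Denominator Σ(Δz_t−Δz̄)² = 48.0000
r_1(Δz) = -12.0000 / 48.0000 = -0.250

-0.250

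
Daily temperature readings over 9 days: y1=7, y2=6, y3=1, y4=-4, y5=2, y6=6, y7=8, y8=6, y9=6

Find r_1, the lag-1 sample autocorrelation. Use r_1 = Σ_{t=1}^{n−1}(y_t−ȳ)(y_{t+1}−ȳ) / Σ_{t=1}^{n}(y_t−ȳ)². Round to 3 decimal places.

0.482

Mean ȳ = (7 + 6 + 1 − 4 + 2 + 6 + 8 + 6 + 6)/9 = 4.2222
Numerator Σ_{t=1}^{8}(y_t−ȳ)(y_{t+1}−ȳ) = 56.6173
Denominator Σ(y_t−ȳ)² = 117.5556
r_1 = 56.6173 / 117.5556 = 0.482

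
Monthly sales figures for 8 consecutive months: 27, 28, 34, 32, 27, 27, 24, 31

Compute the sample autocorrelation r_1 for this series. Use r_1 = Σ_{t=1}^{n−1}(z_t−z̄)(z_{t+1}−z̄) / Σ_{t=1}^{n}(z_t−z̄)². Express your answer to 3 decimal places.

0.125

Mean z̄ = (27 + 28 + 34 + 32 + 27 + 27 + 24 + 31)/8 = 28.7500
Deviations from mean: -1.7500, -0.7500, 5.2500, 3.2500, -1.7500, -1.7500, -4.7500, 2.2500
Σ(z_t−z̄)(z_{t+1}−z̄) = (1.3125) + (-3.9375) + (17.0625) + (-5.6875) + (3.0625) + (8.3125) + (-10.6875) = 9.4375
Denominator Σ(z_t−z̄)² = 75.5000
r_1 = 9.4375 / 75.5000 = 0.125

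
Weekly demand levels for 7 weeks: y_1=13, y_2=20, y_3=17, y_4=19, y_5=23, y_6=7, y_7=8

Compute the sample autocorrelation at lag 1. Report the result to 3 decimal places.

0.128

Mean ȳ = (13 + 20 + 17 + 19 + 23 + 7 + 8)/7 = 15.2857
Σ(y_t−ȳ)(y_{t+1}−ȳ) = (-10.7755) + (8.0816) + (6.3673) + (28.6531) + (-63.9184) + (60.3673) = 28.7755
Denominator Σ(y_t−ȳ)² = 225.4286
r_1 = 28.7755 / 225.4286 = 0.128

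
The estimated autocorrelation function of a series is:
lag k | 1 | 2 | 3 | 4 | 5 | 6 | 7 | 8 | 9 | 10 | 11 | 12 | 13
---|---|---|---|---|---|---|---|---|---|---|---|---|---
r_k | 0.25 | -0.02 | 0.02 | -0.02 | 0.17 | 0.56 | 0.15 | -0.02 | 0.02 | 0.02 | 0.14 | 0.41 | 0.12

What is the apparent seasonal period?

6

The largest autocorrelation is r_6 = 0.56, with a weaker echo at lag 12 (0.41); the remaining lags stay at or below 0.25.
The dominant spike at lag 6 indicates a seasonal period of 6.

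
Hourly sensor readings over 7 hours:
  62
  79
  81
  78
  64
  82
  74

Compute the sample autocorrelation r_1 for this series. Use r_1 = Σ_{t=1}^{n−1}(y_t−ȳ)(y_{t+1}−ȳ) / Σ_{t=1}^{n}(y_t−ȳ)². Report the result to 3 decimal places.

-0.305

Mean ȳ = (62 + 79 + 81 + 78 + 64 + 82 + 74)/7 = 74.2857
Deviations from mean: -12.2857, 4.7143, 6.7143, 3.7143, -10.2857, 7.7143, -0.2857
Σ(y_t−ȳ)(y_{t+1}−ȳ) = (-57.9184) + (31.6531) + (24.9388) + (-38.2041) + (-79.3469) + (-2.2041) = -121.0816
Denominator Σ(y_t−ȳ)² = 397.4286
r_1 = -121.0816 / 397.4286 = -0.305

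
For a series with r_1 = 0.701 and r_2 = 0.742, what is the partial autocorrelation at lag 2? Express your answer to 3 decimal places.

0.493

φ_{22} = (r_2 − r_1²) / (1 − r_1²)
r_1² = (0.701)² = 0.491401
Numerator = 0.742 − 0.4914 = 0.2506; denominator = 1 − 0.4914 = 0.5086
φ_{22} = 0.2506 / 0.5086 = 0.493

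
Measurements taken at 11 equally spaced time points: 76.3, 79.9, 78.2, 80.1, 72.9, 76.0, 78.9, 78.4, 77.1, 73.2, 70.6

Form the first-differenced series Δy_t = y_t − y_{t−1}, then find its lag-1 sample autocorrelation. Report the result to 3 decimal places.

-0.237

First differences Δy: 3.6, -1.7, 1.9, -7.2, 3.1, 2.9, -0.5, -1.3, -3.9, -2.6
Mean of differences = -0.5700
Numerator Σ(Δy_t−Δȳ)(Δy_{t+1}−Δȳ) = -26.0939
Denominator Σ(Δy_t−Δȳ)² = 109.9810
r_1(Δy) = -26.0939 / 109.9810 = -0.237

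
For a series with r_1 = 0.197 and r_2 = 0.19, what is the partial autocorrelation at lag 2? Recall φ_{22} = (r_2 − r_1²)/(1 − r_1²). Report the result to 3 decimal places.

0.157

φ_{22} = (r_2 − r_1²) / (1 − r_1²)
r_1² = (0.197)² = 0.038809
Numerator = 0.19 − 0.0388 = 0.1512; denominator = 1 − 0.0388 = 0.9612
φ_{22} = 0.1512 / 0.9612 = 0.157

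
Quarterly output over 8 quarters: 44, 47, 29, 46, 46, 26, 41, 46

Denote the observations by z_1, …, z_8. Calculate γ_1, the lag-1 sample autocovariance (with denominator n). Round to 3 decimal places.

Mean z̄ = (44 + 47 + 29 + 46 + 46 + 26 + 41 + 46)/8 = 40.6250
Deviations: 3.3750, 6.3750, -11.6250, 5.3750, 5.3750, -14.6250, 0.3750, 5.3750
Σ_{t=1}^{7}(z_t−z̄)(z_{t+1}−z̄) = -168.2656
γ_1 = -168.2656 / 8 = -21.033

-21.033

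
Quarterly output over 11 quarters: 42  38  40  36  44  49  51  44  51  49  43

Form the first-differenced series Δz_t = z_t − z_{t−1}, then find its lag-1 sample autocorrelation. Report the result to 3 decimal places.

First differences Δz: -4, 2, -4, 8, 5, 2, -7, 7, -2, -6
Mean of differences = 0.1000
Numerator Σ(Δz_t−Δz̄)(Δz_{t+1}−Δz̄) = -64.1100
Denominator Σ(Δz_t−Δz̄)² = 266.9000
r_1(Δz) = -64.1100 / 266.9000 = -0.240

-0.240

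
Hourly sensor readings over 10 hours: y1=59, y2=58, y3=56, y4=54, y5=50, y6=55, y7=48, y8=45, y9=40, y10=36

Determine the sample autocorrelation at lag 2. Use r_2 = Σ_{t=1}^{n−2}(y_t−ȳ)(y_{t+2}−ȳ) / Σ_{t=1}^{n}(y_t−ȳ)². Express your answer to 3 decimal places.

Mean ȳ = (59 + 58 + 56 + 54 + 50 + 55 + 48 + 45 + 40 + 36)/10 = 50.1000
Numerator Σ_{t=1}^{8}(y_t−ȳ)(y_{t+2}−ȳ) = 170.1800
Denominator Σ(y_t−ȳ)² = 546.9000
r_2 = 170.1800 / 546.9000 = 0.311

0.311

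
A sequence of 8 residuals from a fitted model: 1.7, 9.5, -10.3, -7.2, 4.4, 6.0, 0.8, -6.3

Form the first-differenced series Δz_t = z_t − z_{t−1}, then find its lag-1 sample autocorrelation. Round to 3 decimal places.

First differences Δz: 7.8, -19.8, 3.1, 11.6, 1.6, -5.2, -7.1
Mean of differences = -1.1429
Numerator Σ(Δz_t−Δz̄)(Δz_{t+1}−Δz̄) = -143.9490
Denominator Σ(Δz_t−Δz̄)² = 667.9171
r_1(Δz) = -143.9490 / 667.9171 = -0.216

-0.216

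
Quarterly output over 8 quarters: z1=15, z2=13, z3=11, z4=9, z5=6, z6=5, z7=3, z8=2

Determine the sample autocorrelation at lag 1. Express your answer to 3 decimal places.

0.646

Mean z̄ = (15 + 13 + 11 + 9 + 6 + 5 + 3 + 2)/8 = 8.0000
Deviations from mean: 7.0000, 5.0000, 3.0000, 1.0000, -2.0000, -3.0000, -5.0000, -6.0000
Numerator Σ_{t=1}^{7}(z_t−z̄)(z_{t+1}−z̄) = 102.0000
Denominator Σ(z_t−z̄)² = 158.0000
r_1 = 102.0000 / 158.0000 = 0.646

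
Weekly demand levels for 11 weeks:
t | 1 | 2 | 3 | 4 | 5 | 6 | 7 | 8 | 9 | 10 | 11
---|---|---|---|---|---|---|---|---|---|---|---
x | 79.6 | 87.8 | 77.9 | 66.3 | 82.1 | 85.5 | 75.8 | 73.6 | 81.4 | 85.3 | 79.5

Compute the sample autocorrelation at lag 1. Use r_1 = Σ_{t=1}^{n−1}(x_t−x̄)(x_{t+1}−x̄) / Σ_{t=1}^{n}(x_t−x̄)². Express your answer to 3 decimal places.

Mean x̄ = (79.6 + 87.8 + 77.9 + 66.3 + 82.1 + 85.5 + 75.8 + 73.6 + 81.4 + 85.3 + 79.5)/11 = 79.5273
Numerator Σ_{t=1}^{10}(x_t−x̄)(x_{t+1}−x̄) = -10.6162
Denominator Σ(x_t−x̄)² = 374.2018
r_1 = -10.6162 / 374.2018 = -0.028

-0.028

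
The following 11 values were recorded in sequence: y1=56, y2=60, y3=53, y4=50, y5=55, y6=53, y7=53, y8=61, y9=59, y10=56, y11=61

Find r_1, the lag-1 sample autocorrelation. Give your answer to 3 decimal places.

Mean ȳ = (56 + 60 + 53 + 50 + 55 + 53 + 53 + 61 + 59 + 56 + 61)/11 = 56.0909
Numerator Σ_{t=1}^{10}(y_t−ȳ)(y_{t+1}−ȳ) = 24.3554
Denominator Σ(y_t−ȳ)² = 138.9091
r_1 = 24.3554 / 138.9091 = 0.175

0.175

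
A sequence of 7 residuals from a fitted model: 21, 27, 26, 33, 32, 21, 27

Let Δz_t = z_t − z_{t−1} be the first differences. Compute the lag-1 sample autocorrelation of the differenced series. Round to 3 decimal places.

First differences Δz: 6, -1, 7, -1, -11, 6
Mean of differences = 1.0000
Numerator Σ(Δz_t−Δz̄)(Δz_{t+1}−Δz̄) = -70.0000
Denominator Σ(Δz_t−Δz̄)² = 238.0000
r_1(Δz) = -70.0000 / 238.0000 = -0.294

-0.294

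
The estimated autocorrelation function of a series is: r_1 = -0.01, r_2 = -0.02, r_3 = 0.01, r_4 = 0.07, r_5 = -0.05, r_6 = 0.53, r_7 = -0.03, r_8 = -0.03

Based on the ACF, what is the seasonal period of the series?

6

The largest autocorrelation is r_6 = 0.53; the remaining lags stay at or below 0.07.
The dominant spike at lag 6 indicates a seasonal period of 6.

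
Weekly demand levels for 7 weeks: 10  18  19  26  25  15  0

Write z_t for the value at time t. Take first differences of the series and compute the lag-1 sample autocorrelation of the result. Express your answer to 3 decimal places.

First differences Δz: 8, 1, 7, -1, -10, -15
Mean of differences = -1.6667
Numerator Σ(Δz_t−Δz̄)(Δz_{t+1}−Δz̄) = 160.2222
Denominator Σ(Δz_t−Δz̄)² = 423.3333
r_1(Δz) = 160.2222 / 423.3333 = 0.378

0.378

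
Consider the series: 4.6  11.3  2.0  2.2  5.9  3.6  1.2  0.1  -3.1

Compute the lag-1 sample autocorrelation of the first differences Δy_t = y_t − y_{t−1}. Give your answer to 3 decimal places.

First differences Δy: 6.7, -9.3, 0.2, 3.7, -2.3, -2.4, -1.1, -3.2
Mean of differences = -0.9625
Numerator Σ(Δy_t−Δȳ)(Δy_{t+1}−Δȳ) = -71.9664
Denominator Σ(Δy_t−Δȳ)² = 160.1988
r_1(Δy) = -71.9664 / 160.1988 = -0.449

-0.449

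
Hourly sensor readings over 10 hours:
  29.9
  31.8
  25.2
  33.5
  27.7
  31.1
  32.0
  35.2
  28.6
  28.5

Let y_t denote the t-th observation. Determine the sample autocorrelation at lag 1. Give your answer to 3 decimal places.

-0.388

Mean ȳ = (29.9 + 31.8 + 25.2 + 33.5 + 27.7 + 31.1 + 32.0 + 35.2 + 28.6 + 28.5)/10 = 30.3500
Numerator Σ_{t=1}^{9}(y_t−ȳ)(y_{t+1}−ȳ) = -30.6875
Denominator Σ(y_t−ȳ)² = 79.0650
r_1 = -30.6875 / 79.0650 = -0.388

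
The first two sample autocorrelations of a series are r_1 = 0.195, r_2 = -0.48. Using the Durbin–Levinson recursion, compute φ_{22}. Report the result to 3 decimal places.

φ_{22} = (r_2 − r_1²) / (1 − r_1²)
r_1² = (0.195)² = 0.038025
Numerator = -0.48 − 0.0380 = -0.5180; denominator = 1 − 0.0380 = 0.9620
φ_{22} = -0.5180 / 0.9620 = -0.539

-0.539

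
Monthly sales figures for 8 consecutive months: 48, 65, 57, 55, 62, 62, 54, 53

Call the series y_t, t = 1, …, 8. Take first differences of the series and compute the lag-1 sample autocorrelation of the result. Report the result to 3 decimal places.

First differences Δy: 17, -8, -2, 7, 0, -8, -1
Mean of differences = 0.7143
Numerator Σ(Δy_t−Δȳ)(Δy_{t+1}−Δȳ) = -118.6531
Denominator Σ(Δy_t−Δȳ)² = 467.4286
r_1(Δy) = -118.6531 / 467.4286 = -0.254

-0.254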